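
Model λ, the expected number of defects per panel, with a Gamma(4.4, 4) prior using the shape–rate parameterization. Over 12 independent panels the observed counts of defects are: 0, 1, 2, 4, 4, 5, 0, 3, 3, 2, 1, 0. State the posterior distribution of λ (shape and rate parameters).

The Poisson likelihood adds the total count to the shape and the number of exposure periods to the rate. Here ∑xᵢ = 25 and n = 12, so shape 4.4→29.4 and rate 4→16.

Posterior: Gamma(shape=29.4, rate=16)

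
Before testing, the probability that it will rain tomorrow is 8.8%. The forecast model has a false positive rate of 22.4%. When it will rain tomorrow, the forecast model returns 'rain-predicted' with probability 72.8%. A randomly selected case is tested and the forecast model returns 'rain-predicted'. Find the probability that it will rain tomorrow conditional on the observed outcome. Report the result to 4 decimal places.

Let H be the event that it will rain tomorrow. P(H) = 0.088, so P(¬H) = 0.912. With E the 'rain-predicted' result, P(E|H) = 0.728 and P(E|¬H) = 0.224.
P(E) = 0.728·0.088 + 0.224·0.912 = 0.064064 + 0.20429 = 0.26835.
By Bayes' theorem, P(H|E) = 0.064064 / 0.26835 = 0.2387.

P(H | E) ≈ 0.2387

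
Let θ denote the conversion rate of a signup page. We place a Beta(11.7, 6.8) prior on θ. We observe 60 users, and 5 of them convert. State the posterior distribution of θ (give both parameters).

The binomial likelihood is conjugate to the Beta prior: with 5 successes and 55 failures, the posterior is Beta(11.7+5, 6.8+55) = Beta(16.7, 61.8).

Posterior: Beta(16.7, 61.8)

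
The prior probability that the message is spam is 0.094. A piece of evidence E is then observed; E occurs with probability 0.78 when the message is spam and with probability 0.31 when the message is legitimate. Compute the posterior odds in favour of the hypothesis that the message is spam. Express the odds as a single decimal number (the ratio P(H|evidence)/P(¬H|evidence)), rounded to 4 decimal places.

Prior odds = 0.094/(1−0.094) = 0.10375.
Likelihood ratio for E = 0.78/0.31 = 2.5161.
Posterior odds = prior odds × LR = 0.26106.

Posterior odds ≈ 0.2611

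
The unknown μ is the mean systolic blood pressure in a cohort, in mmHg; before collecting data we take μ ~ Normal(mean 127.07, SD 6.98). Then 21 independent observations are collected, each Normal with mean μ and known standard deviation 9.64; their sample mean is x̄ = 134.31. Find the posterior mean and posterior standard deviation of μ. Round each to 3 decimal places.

Posterior mean ≈ 133.707; posterior SD ≈ 2.014

With known σ, the Normal prior is conjugate. Weight on the data is w = (n/σ²)/(n/σ² + 1/τ₀²) = 0.225978/(0.225978+0.0205253) = 0.91673.
Posterior mean = w·x̄ + (1−w)·μ₀ = 0.91673·134.31 + 0.083266·127.07 = 133.707. Posterior variance = 1/(0.225978+0.0205253) = 4.05675, so SD = 2.014.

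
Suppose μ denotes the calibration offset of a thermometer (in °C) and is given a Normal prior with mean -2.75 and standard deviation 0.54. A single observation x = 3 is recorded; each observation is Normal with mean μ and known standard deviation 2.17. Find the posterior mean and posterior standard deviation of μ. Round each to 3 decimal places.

Prior precision 1/τ₀² = 1/0.54² = 3.42936; data precision n/σ² = 1/2.17² = 0.212364.
Posterior precision = 3.42936 + 0.212364 = 3.64172, giving posterior SD = 1/√3.64172 = 0.524.
Posterior mean = (3.42936·-2.75 + 0.212364·3) / 3.64172 = -2.415.

Posterior mean ≈ -2.415; posterior SD ≈ 0.524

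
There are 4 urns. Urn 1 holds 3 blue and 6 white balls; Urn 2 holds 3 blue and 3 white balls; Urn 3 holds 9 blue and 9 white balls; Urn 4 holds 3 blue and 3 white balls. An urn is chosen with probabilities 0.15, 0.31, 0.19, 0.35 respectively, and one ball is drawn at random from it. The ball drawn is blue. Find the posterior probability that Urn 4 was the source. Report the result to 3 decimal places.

Posterior probability ≈ 0.368

Tabulate prior·likelihood by source: [1] prior 0.15, lik 0.3333, product 0.05000; [2] prior 0.31, lik 0.5, product 0.1550; [3] prior 0.19, lik 0.5, product 0.09500; [4] prior 0.35, lik 0.5, product 0.1750.
Normalizing constant = 0.47500; the posterior for Urn 4 is its product over the sum, 0.1750/0.47500 = 0.368.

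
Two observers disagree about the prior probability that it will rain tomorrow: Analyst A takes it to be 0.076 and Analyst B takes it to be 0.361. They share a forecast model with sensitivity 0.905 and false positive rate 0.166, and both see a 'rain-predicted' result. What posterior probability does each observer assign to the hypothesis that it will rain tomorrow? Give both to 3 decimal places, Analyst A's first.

P('+'|H) = 0.905, P('+'|¬H) = 0.166.
Analyst A: numerator 0.905·0.076 = 0.068780; evidence = 0.068780+0.166·0.924 = 0.22216; posterior = 0.310.
Analyst B: numerator 0.905·0.361 = 0.32671; evidence = 0.32671+0.166·0.639 = 0.43278; posterior = 0.755.

Analyst A: 0.310; Analyst B: 0.755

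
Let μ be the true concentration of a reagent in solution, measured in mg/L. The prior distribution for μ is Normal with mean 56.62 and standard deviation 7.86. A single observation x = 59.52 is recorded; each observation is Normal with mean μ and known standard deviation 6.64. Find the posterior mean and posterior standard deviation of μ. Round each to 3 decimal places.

With known σ, the Normal prior is conjugate. Weight on the data is w = (n/σ²)/(n/σ² + 1/τ₀²) = 0.0226811/(0.0226811+0.0161866) = 0.58355.
Posterior mean = w·x̄ + (1−w)·μ₀ = 0.58355·59.52 + 0.41645·56.62 = 58.312. Posterior variance = 1/(0.0226811+0.0161866) = 25.7283, so SD = 5.072.

Posterior mean ≈ 58.312; posterior SD ≈ 5.072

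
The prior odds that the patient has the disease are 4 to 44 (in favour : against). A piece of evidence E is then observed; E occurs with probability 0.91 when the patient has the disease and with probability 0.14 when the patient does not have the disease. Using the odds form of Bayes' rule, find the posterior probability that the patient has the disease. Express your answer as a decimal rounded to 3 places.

Posterior probability ≈ 0.371

Prior odds = 4/44 = 0.090909.
Likelihood ratio for E = 0.91/0.14 = 6.5000.
Posterior odds = prior odds × LR = 0.59091.
Posterior probability = odds/(1+odds) = 0.59091/1.5909 = 0.371.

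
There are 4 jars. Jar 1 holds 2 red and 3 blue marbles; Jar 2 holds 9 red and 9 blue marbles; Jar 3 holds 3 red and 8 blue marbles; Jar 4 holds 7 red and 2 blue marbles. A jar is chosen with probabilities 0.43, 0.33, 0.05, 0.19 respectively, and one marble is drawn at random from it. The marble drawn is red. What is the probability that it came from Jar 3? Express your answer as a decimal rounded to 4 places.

P(red|Jar 1) = 0.4; P(red|Jar 2) = 0.5; P(red|Jar 3) = 0.2727; P(red|Jar 4) = 0.7778.
Prior × likelihood for each source: 0.43·0.4=0.1720, 0.33·0.5=0.1650, 0.05·0.2727=0.01364, 0.19·0.7778=0.1478. Summing gives P(red) = 0.49841.
P(Jar 3 | red) = 0.01364 / 0.49841 = 0.0274.

Posterior probability ≈ 0.0274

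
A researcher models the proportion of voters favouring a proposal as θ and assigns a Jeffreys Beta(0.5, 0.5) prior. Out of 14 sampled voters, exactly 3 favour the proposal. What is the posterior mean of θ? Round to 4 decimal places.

Posterior mean ≈ 0.2333

Observing 3 successes and 11 failures updates Beta(0.5, 0.5) by adding the success and failure counts to the two shape parameters: α = 0.5+3 = 3.5, β = 0.5+11 = 11.5.
E[θ | data] = 3.5/(3.5+11.5) = 0.2333.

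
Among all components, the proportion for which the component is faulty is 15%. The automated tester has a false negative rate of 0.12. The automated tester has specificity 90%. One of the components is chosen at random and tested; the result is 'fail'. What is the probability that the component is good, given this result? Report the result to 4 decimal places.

Write H for 'the component is faulty'. Prior odds H:¬H = 0.15/0.85 = 0.17647. For the 'fail' outcome, the likelihood ratio is 0.88/0.1 = 8.8000.
Posterior odds = 0.17647 × 8.8000 = 1.5529, so P(H|E) = 1.5529/(1+1.5529) = 0.6083. Then P(¬H|E) = 1 − 0.6083 = 0.3917.

P(¬H | E) ≈ 0.3917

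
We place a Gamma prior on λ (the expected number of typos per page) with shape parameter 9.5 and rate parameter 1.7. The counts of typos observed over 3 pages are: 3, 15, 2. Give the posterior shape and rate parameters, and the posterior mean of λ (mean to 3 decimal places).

Posterior: Gamma(shape=29.5, rate=4.7); mean ≈ 6.277

Total count ∑xᵢ = 20 over n = 3 pages.
Gamma is conjugate to the Poisson likelihood: posterior is Gamma(shape = 9.5+20 = 29.5, rate = 1.7+3 = 4.7).
E[λ | data] = 29.5/4.7 = 6.277.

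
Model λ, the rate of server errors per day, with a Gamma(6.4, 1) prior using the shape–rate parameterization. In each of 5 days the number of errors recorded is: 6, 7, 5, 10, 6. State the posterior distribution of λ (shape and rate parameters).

Posterior: Gamma(shape=40.4, rate=6)

The Poisson likelihood adds the total count to the shape and the number of exposure periods to the rate. Here ∑xᵢ = 34 and n = 5, so shape 6.4→40.4 and rate 1→6.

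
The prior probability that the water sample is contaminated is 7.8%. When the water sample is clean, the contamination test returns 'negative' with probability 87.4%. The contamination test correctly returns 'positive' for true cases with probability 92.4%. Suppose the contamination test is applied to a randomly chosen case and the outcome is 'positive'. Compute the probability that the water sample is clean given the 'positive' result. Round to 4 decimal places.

Write H for 'the water sample is contaminated'. Prior odds H:¬H = 0.078/0.922 = 0.084599. For the 'positive' outcome, the likelihood ratio is 0.924/0.126 = 7.3333.
Posterior odds = 0.084599 × 7.3333 = 0.62039, so P(H|E) = 0.62039/(1+0.62039) = 0.3829. Then P(¬H|E) = 1 − 0.3829 = 0.6171.

P(¬H | E) ≈ 0.6171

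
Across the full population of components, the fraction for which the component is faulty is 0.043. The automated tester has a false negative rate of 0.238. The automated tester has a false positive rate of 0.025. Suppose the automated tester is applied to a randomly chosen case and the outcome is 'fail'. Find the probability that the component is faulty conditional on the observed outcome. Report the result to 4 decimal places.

P(H | E) ≈ 0.5780

Let H be the event that the component is faulty. P(H) = 0.043, so P(¬H) = 0.957. With E the 'fail' result, P(E|H) = 0.762 and P(E|¬H) = 0.025.
P(E) = 0.762·0.043 + 0.025·0.957 = 0.032766 + 0.023925 = 0.056691.
By Bayes' theorem, P(H|E) = 0.032766 / 0.056691 = 0.5780.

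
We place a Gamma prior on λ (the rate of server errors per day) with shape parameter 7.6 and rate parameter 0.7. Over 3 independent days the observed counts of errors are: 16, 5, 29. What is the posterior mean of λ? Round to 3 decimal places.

Posterior mean ≈ 15.568

Total count ∑xᵢ = 50 over n = 3 days.
Gamma is conjugate to the Poisson likelihood: posterior is Gamma(shape = 7.6+50 = 57.6, rate = 0.7+3 = 3.7).
Posterior mean = shape/rate = 57.6/3.7 = 15.568.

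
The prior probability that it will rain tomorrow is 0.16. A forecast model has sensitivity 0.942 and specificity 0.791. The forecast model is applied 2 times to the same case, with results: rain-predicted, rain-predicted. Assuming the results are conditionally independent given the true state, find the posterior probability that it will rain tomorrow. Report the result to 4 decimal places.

Posterior P(H) ≈ 0.7946

Let H be the event that it will rain tomorrow; start with P(H) = 0.16. P('rain-predicted'|H) = 0.942, P('rain-predicted'|¬H) = 0.209.
Update on result 1 ('rain-predicted'): P(H) ← 0.942·0.1600 / (0.942·0.1600 + 0.209·0.8400) = 0.15072/0.32628 = 0.4619.
Update on result 2 ('rain-predicted'): P(H) ← 0.942·0.4619 / (0.942·0.4619 + 0.209·0.5381) = 0.43514/0.54760 = 0.7946.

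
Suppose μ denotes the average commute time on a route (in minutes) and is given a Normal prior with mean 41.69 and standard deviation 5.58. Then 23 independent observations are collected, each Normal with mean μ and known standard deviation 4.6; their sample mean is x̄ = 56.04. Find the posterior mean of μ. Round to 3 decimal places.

Prior precision 1/τ₀² = 1/5.58² = 0.0321168; data precision n/σ² = 23/4.6² = 1.08696.
Posterior precision = 0.0321168 + 1.08696 = 1.11907.
Posterior mean = (0.0321168·41.69 + 1.08696·56.04) / 1.11907 = 55.628.

Posterior mean ≈ 55.628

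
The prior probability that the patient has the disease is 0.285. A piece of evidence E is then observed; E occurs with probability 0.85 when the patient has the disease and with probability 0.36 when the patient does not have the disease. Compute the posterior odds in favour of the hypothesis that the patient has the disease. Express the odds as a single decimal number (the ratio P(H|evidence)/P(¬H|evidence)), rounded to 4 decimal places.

Prior odds = 0.285/(1−0.285) = 0.39860.
Likelihood ratio for E = 0.85/0.36 = 2.3611.
Posterior odds = prior odds × LR = 0.94114.

Posterior odds ≈ 0.9411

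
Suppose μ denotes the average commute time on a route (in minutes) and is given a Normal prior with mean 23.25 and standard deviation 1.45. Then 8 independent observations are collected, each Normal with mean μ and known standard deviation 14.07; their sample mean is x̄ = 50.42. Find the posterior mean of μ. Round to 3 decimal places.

Posterior mean ≈ 25.378

With known σ, the Normal prior is conjugate. Weight on the data is w = (n/σ²)/(n/σ² + 1/τ₀²) = 0.0404112/(0.0404112+0.475624) = 0.078311.
Posterior mean = w·x̄ + (1−w)·μ₀ = 0.078311·50.42 + 0.92169·23.25 = 25.378.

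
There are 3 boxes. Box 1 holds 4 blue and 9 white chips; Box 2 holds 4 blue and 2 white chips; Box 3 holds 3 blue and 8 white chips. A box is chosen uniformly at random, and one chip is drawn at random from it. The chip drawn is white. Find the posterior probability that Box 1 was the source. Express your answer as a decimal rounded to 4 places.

Posterior probability ≈ 0.3949

P(white|Box 1) = 0.6923; P(white|Box 2) = 0.3333; P(white|Box 3) = 0.7273.
Prior × likelihood for each source: 0.333333·0.6923=0.2308, 0.333333·0.3333=0.1111, 0.333333·0.7273=0.2424. Summing gives P(white) = 0.58430.
P(Box 1 | white) = 0.2308 / 0.58430 = 0.3949.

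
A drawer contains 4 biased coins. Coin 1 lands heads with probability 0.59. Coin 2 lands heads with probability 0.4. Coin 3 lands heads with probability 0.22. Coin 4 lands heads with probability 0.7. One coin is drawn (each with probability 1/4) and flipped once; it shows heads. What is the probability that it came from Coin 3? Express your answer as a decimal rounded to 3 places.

Posterior probability ≈ 0.115

Tabulate prior·likelihood by source: [1] prior 0.25, lik 0.59, product 0.1475; [2] prior 0.25, lik 0.4, product 0.1000; [3] prior 0.25, lik 0.22, product 0.05500; [4] prior 0.25, lik 0.7, product 0.1750.
Normalizing constant = 0.47750; the posterior for Coin 3 is its product over the sum, 0.05500/0.47750 = 0.115.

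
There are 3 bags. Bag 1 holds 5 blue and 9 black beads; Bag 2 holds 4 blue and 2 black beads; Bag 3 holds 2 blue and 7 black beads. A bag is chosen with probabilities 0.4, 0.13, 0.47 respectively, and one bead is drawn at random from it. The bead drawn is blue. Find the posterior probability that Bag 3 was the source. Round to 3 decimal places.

Tabulate prior·likelihood by source: [1] prior 0.4, lik 0.3571, product 0.1429; [2] prior 0.13, lik 0.6667, product 0.08667; [3] prior 0.47, lik 0.2222, product 0.1044.
Normalizing constant = 0.33397; the posterior for Bag 3 is its product over the sum, 0.1044/0.33397 = 0.313.

Posterior probability ≈ 0.313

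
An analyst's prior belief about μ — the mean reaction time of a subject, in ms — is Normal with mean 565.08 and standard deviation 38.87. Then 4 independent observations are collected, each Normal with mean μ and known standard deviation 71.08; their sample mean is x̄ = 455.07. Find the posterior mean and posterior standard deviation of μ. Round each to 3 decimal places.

Posterior mean ≈ 505.162; posterior SD ≈ 26.229

Prior precision 1/τ₀² = 1/38.87² = 0.00066187; data precision n/σ² = 4/71.08² = 0.00079171.
Posterior precision = 0.00066187 + 0.00079171 = 0.00145358, giving posterior SD = 1/√0.00145358 = 26.229.
Posterior mean = (0.00066187·565.08 + 0.00079171·455.07) / 0.00145358 = 505.162.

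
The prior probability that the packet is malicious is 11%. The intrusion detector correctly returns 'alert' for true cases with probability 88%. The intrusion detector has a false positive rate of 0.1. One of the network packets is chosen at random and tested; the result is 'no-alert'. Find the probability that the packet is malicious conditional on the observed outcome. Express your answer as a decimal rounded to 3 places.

Let H be the event that the packet is malicious. P(H) = 0.11, so P(¬H) = 0.89. With E the 'no-alert' result, P(E|H) = 0.12 and P(E|¬H) = 0.9.
P(E) = 0.12·0.11 + 0.9·0.89 = 0.013200 + 0.80100 = 0.81420.
By Bayes' theorem, P(H|E) = 0.013200 / 0.81420 = 0.016.

P(H | E) ≈ 0.016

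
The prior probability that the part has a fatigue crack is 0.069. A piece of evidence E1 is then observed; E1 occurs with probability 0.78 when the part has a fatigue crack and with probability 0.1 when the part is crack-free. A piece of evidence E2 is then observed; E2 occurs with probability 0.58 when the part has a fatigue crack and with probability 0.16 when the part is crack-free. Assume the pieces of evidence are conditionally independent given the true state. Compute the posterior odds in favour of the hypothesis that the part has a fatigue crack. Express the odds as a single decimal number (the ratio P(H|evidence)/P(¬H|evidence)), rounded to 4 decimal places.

Prior odds = 0.069/(1−0.069) = 0.074114.
Likelihood ratio for E1 = 0.78/0.1 = 7.8000.
Likelihood ratio for E2 = 0.58/0.16 = 3.6250.
Posterior odds = prior odds × LR₁ × LR₂ = 2.0956.

Posterior odds ≈ 2.0956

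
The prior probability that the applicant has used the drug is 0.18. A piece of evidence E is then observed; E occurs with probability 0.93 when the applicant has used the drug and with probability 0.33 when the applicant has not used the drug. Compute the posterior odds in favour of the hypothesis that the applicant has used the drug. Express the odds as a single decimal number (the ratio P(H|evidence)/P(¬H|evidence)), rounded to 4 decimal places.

Prior odds = 0.18/(1−0.18) = 0.21951. In log-odds, ln(0.21951) = -1.5163.
Add log likelihood ratio: ln(2.8182) = 1.0361.
Posterior log-odds = -0.48026, so posterior odds = exp(-0.48026) = 0.61863.

Posterior odds ≈ 0.6186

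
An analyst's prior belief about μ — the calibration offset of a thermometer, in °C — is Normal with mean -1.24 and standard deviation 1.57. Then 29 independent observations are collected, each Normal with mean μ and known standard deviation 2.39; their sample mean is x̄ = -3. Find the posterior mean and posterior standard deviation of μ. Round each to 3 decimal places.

Posterior mean ≈ -2.870; posterior SD ≈ 0.427

With known σ, the Normal prior is conjugate. Weight on the data is w = (n/σ²)/(n/σ² + 1/τ₀²) = 5.07694/(5.07694+0.405696) = 0.92600.
Posterior mean = w·x̄ + (1−w)·μ₀ = 0.92600·-3 + 0.073996·-1.24 = -2.870. Posterior variance = 1/(5.07694+0.405696) = 0.182394, so SD = 0.427.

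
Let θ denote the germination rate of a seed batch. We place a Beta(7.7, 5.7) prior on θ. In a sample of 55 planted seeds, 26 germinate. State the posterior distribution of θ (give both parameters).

Posterior: Beta(33.7, 34.7)

Observing 26 successes and 29 failures updates Beta(7.7, 5.7) by adding the success and failure counts to the two shape parameters: α = 7.7+26 = 33.7, β = 5.7+29 = 34.7.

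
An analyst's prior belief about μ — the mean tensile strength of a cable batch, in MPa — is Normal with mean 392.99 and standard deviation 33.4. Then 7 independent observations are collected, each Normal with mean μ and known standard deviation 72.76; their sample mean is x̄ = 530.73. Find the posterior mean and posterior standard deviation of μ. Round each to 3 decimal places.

Posterior mean ≈ 475.079; posterior SD ≈ 21.230

With known σ, the Normal prior is conjugate. Weight on the data is w = (n/σ²)/(n/σ² + 1/τ₀²) = 0.00132225/(0.00132225+0.00089641) = 0.59597.
Posterior mean = w·x̄ + (1−w)·μ₀ = 0.59597·530.73 + 0.40403·392.99 = 475.079. Posterior variance = 1/(0.00132225+0.00089641) = 450.723, so SD = 21.230.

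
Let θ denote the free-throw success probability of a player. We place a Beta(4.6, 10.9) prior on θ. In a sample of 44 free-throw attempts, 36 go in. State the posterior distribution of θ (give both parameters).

Posterior: Beta(40.6, 18.9)

Observing 36 successes and 8 failures updates Beta(4.6, 10.9) by adding the success and failure counts to the two shape parameters: α = 4.6+36 = 40.6, β = 10.9+8 = 18.9.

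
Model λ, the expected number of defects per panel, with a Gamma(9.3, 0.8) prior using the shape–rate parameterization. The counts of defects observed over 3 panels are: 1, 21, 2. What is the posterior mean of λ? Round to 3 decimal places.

Posterior mean ≈ 8.763

Total count ∑xᵢ = 24 over n = 3 panels.
Gamma is conjugate to the Poisson likelihood: posterior is Gamma(shape = 9.3+24 = 33.3, rate = 0.8+3 = 3.8).
E[λ | data] = 33.3/3.8 = 8.763.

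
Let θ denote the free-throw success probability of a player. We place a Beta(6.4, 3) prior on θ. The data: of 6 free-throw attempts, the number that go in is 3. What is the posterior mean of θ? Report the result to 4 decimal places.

Observing 3 successes and 3 failures updates Beta(6.4, 3) by adding the success and failure counts to the two shape parameters: α = 6.4+3 = 9.4, β = 3+3 = 6.
Posterior mean = α/(α+β) = 9.4/15.4 = 0.6104.

Posterior mean ≈ 0.6104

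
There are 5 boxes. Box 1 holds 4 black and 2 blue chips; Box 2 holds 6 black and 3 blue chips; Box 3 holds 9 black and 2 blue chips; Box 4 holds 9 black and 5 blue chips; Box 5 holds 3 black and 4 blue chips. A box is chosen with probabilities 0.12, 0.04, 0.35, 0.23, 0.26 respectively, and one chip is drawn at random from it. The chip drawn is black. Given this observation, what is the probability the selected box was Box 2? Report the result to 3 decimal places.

Tabulate prior·likelihood by source: [1] prior 0.12, lik 0.6667, product 0.08000; [2] prior 0.04, lik 0.6667, product 0.02667; [3] prior 0.35, lik 0.8182, product 0.2864; [4] prior 0.23, lik 0.6429, product 0.1479; [5] prior 0.26, lik 0.4286, product 0.1114.
Normalizing constant = 0.65232; the posterior for Box 2 is its product over the sum, 0.02667/0.65232 = 0.041.

Posterior probability ≈ 0.041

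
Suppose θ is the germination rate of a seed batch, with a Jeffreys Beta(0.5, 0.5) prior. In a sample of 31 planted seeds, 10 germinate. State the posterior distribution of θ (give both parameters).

Posterior: Beta(10.5, 21.5)

The binomial likelihood is conjugate to the Beta prior: with 10 successes and 21 failures, the posterior is Beta(0.5+10, 0.5+21) = Beta(10.5, 21.5).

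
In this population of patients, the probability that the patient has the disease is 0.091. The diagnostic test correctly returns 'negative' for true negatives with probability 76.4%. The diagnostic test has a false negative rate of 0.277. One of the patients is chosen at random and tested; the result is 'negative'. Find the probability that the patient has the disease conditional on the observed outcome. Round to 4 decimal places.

P(H | E) ≈ 0.0350

Write H for 'the patient has the disease'. Prior odds H:¬H = 0.091/0.909 = 0.10011. For the 'negative' outcome, the likelihood ratio is 0.277/0.764 = 0.36257.
Posterior odds = 0.10011 × 0.36257 = 0.036296, so P(H|E) = 0.036296/(1+0.036296) = 0.0350.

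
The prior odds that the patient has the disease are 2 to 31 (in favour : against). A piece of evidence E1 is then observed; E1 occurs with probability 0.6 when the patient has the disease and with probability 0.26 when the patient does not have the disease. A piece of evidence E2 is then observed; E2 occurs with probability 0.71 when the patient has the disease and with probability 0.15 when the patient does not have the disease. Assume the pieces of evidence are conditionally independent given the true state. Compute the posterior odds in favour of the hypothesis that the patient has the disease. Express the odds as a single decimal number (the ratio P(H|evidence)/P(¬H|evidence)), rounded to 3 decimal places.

Prior odds = 2/31 = 0.064516.
Likelihood ratio for E1 = 0.6/0.26 = 2.3077.
Likelihood ratio for E2 = 0.71/0.15 = 4.7333.
Posterior odds = prior odds × LR₁ × LR₂ = 0.70471.

Posterior odds ≈ 0.705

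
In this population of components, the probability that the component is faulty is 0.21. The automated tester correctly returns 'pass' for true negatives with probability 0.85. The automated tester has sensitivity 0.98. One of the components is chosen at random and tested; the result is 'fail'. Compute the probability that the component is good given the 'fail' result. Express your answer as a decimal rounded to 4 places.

Write H for 'the component is faulty'. Prior odds H:¬H = 0.21/0.79 = 0.26582. For the 'fail' outcome, the likelihood ratio is 0.98/0.15 = 6.5333.
Posterior odds = 0.26582 × 6.5333 = 1.7367, so P(H|E) = 1.7367/(1+1.7367) = 0.6346. Then P(¬H|E) = 1 − 0.6346 = 0.3654.

P(¬H | E) ≈ 0.3654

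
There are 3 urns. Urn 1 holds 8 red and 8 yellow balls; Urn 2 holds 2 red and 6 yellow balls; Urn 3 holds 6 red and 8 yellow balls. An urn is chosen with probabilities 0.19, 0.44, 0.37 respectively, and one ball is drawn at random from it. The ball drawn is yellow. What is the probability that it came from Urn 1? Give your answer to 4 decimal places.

Tabulate prior·likelihood by source: [1] prior 0.19, lik 0.5, product 0.09500; [2] prior 0.44, lik 0.75, product 0.3300; [3] prior 0.37, lik 0.5714, product 0.2114.
Normalizing constant = 0.63643; the posterior for Urn 1 is its product over the sum, 0.09500/0.63643 = 0.1493.

Posterior probability ≈ 0.1493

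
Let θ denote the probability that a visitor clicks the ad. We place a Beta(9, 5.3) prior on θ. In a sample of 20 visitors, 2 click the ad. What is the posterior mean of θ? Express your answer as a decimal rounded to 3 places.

The binomial likelihood is conjugate to the Beta prior: with 2 successes and 18 failures, the posterior is Beta(9+2, 5.3+18) = Beta(11, 23.3).
E[θ | data] = 11/(11+23.3) = 0.321.

Posterior mean ≈ 0.321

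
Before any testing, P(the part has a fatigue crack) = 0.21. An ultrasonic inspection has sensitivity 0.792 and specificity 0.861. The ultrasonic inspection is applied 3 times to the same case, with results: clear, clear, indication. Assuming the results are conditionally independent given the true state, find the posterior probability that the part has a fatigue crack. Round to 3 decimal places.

Let H be the event that the part has a fatigue crack; start with P(H) = 0.21. P('indication'|H) = 0.792, P('indication'|¬H) = 0.139.
Update on result 1 ('clear'): P(H) ← 0.208·0.2100 / (0.208·0.2100 + 0.861·0.7900) = 0.043680/0.72387 = 0.0603.
Update on result 2 ('clear'): P(H) ← 0.208·0.0603 / (0.208·0.0603 + 0.861·0.9397) = 0.012551/0.82160 = 0.0153.
Update on result 3 ('indication'): P(H) ← 0.792·0.0153 / (0.792·0.0153 + 0.139·0.9847) = 0.012099/0.14898 = 0.0812.

Posterior P(H) ≈ 0.081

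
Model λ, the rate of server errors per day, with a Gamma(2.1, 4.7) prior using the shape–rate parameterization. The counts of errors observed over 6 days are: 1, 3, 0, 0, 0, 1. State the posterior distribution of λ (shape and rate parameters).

Total count ∑xᵢ = 5 over n = 6 days.
Gamma is conjugate to the Poisson likelihood: posterior is Gamma(shape = 2.1+5 = 7.1, rate = 4.7+6 = 10.7).

Posterior: Gamma(shape=7.1, rate=10.7)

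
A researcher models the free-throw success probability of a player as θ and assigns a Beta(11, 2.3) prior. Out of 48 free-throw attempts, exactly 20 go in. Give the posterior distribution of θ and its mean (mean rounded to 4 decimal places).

The binomial likelihood is conjugate to the Beta prior: with 20 successes and 28 failures, the posterior is Beta(11+20, 2.3+28) = Beta(31, 30.3).
E[θ | data] = 31/(31+30.3) = 0.5057.

Posterior: Beta(31, 30.3); mean ≈ 0.5057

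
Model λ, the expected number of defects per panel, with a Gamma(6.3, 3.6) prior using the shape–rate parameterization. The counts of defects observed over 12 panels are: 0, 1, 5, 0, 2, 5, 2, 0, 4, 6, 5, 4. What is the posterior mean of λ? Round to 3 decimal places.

Posterior mean ≈ 2.583

Total count ∑xᵢ = 34 over n = 12 panels.
Gamma is conjugate to the Poisson likelihood: posterior is Gamma(shape = 6.3+34 = 40.3, rate = 3.6+12 = 15.6).
Posterior mean = shape/rate = 40.3/15.6 = 2.583.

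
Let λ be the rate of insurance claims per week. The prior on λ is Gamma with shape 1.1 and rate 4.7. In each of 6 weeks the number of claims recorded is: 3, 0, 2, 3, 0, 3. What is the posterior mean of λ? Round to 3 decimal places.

The Poisson likelihood adds the total count to the shape and the number of exposure periods to the rate. Here ∑xᵢ = 11 and n = 6, so shape 1.1→12.1 and rate 4.7→10.7.
Posterior mean = shape/rate = 12.1/10.7 = 1.131.

Posterior mean ≈ 1.131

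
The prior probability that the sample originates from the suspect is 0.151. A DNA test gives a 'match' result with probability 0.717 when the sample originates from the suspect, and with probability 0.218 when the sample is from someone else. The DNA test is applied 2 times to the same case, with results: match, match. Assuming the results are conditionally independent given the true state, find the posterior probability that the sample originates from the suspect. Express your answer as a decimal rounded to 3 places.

With H the event that the sample originates from the suspect, the joint likelihood of the observed sequence is P(data|H) = 0.717·0.717 = 0.51409 and P(data|¬H) = 0.218·0.218 = 0.047524.
Bayes: P(H|data) = 0.151·0.51409 / (0.151·0.51409 + 0.849·0.047524) = 0.077627/0.11798 = 0.6580.

Posterior P(H) ≈ 0.658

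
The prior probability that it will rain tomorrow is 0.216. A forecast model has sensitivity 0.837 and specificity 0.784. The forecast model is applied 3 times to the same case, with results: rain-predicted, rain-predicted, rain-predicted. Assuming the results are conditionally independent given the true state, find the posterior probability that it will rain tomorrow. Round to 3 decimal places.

Let H be the event that it will rain tomorrow; start with P(H) = 0.216. P('rain-predicted'|H) = 0.837, P('rain-predicted'|¬H) = 0.216.
Update on result 1 ('rain-predicted'): P(H) ← 0.837·0.2160 / (0.837·0.2160 + 0.216·0.7840) = 0.18079/0.35014 = 0.5163.
Update on result 2 ('rain-predicted'): P(H) ← 0.837·0.5163 / (0.837·0.5163 + 0.216·0.4837) = 0.43218/0.53665 = 0.8053.
Update on result 3 ('rain-predicted'): P(H) ← 0.837·0.8053 / (0.837·0.8053 + 0.216·0.1947) = 0.67406/0.71611 = 0.9413.

Posterior P(H) ≈ 0.941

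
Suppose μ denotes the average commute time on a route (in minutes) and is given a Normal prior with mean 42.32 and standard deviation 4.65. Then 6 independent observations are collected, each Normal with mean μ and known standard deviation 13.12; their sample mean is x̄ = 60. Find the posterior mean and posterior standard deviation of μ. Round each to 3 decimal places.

Posterior mean ≈ 49.918; posterior SD ≈ 3.511

With known σ, the Normal prior is conjugate. Weight on the data is w = (n/σ²)/(n/σ² + 1/τ₀²) = 0.0348565/(0.0348565+0.0462481) = 0.42977.
Posterior mean = w·x̄ + (1−w)·μ₀ = 0.42977·60 + 0.57023·42.32 = 49.918. Posterior variance = 1/(0.0348565+0.0462481) = 12.3298, so SD = 3.511.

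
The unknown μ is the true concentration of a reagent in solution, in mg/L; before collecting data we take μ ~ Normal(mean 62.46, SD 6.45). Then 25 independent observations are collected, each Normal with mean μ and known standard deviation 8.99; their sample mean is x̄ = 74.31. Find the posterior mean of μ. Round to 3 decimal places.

Prior precision 1/τ₀² = 1/6.45² = 0.0240370; data precision n/σ² = 25/8.99² = 0.309329.
Posterior precision = 0.0240370 + 0.309329 = 0.333366.
Posterior mean = (0.0240370·62.46 + 0.309329·74.31) / 0.333366 = 73.456.

Posterior mean ≈ 73.456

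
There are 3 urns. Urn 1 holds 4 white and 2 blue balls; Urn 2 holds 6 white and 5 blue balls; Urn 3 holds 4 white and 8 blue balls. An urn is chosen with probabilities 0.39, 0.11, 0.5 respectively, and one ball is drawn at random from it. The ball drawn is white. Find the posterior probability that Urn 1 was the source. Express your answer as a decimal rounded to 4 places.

Posterior probability ≈ 0.5342

P(white|Urn 1) = 0.6667; P(white|Urn 2) = 0.5455; P(white|Urn 3) = 0.3333.
Prior × likelihood for each source: 0.39·0.6667=0.2600, 0.11·0.5455=0.06000, 0.5·0.3333=0.1667. Summing gives P(white) = 0.48667.
P(Urn 1 | white) = 0.2600 / 0.48667 = 0.5342.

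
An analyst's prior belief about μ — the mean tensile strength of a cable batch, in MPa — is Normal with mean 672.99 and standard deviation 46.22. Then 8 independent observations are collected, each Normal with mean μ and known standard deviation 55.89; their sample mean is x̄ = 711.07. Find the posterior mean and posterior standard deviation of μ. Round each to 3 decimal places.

With known σ, the Normal prior is conjugate. Weight on the data is w = (n/σ²)/(n/σ² + 1/τ₀²) = 0.00256107/(0.00256107+0.00046810) = 0.84547.
Posterior mean = w·x̄ + (1−w)·μ₀ = 0.84547·711.07 + 0.15453·672.99 = 705.185. Posterior variance = 1/(0.00256107+0.00046810) = 330.123, so SD = 18.169.

Posterior mean ≈ 705.185; posterior SD ≈ 18.169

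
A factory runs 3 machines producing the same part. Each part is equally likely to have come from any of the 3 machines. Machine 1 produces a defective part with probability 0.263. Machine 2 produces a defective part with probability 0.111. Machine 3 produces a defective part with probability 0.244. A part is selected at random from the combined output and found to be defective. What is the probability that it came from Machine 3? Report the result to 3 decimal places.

Tabulate prior·likelihood by source: [1] prior 0.333333, lik 0.263, product 0.08767; [2] prior 0.333333, lik 0.111, product 0.03700; [3] prior 0.333333, lik 0.244, product 0.08133.
Normalizing constant = 0.20600; the posterior for Machine 3 is its product over the sum, 0.08133/0.20600 = 0.395.

Posterior probability ≈ 0.395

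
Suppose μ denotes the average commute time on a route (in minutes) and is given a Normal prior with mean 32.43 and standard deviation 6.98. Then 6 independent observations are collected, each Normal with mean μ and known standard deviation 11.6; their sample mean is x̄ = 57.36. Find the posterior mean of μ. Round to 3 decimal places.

Posterior mean ≈ 49.502

With known σ, the Normal prior is conjugate. Weight on the data is w = (n/σ²)/(n/σ² + 1/τ₀²) = 0.0445898/(0.0445898+0.0205253) = 0.68478.
Posterior mean = w·x̄ + (1−w)·μ₀ = 0.68478·57.36 + 0.31522·32.43 = 49.502.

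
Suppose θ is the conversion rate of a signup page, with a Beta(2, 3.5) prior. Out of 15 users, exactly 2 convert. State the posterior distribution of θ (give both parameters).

Posterior: Beta(4, 16.5)

The binomial likelihood is conjugate to the Beta prior: with 2 successes and 13 failures, the posterior is Beta(2+2, 3.5+13) = Beta(4, 16.5).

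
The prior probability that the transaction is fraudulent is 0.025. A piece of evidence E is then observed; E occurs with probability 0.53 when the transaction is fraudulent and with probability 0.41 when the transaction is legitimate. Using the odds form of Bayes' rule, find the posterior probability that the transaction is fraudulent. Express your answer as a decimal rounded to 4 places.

Posterior probability ≈ 0.0321

Prior odds = 0.025/(1−0.025) = 0.025641.
Likelihood ratio for E = 0.53/0.41 = 1.2927.
Posterior odds = prior odds × LR = 0.033146.
Posterior probability = odds/(1+odds) = 0.033146/1.0331 = 0.0321.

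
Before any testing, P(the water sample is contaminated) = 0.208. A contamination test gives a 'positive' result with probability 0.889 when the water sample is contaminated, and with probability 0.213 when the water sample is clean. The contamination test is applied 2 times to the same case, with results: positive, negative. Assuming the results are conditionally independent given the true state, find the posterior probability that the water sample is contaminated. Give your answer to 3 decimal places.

With H the event that the water sample is contaminated, the joint likelihood of the observed sequence is P(data|H) = 0.889·0.111 = 0.098679 and P(data|¬H) = 0.213·0.787 = 0.16763.
Bayes: P(H|data) = 0.208·0.098679 / (0.208·0.098679 + 0.792·0.16763) = 0.020525/0.15329 = 0.1339.

Posterior P(H) ≈ 0.134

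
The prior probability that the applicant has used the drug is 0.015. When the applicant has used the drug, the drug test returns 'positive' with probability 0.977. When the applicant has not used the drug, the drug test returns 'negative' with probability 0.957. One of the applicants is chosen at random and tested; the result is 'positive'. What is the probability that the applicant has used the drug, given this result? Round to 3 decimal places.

Let H be the event that the applicant has used the drug. P(H) = 0.015, so P(¬H) = 0.985. With E the 'positive' result, P(E|H) = 0.977 and P(E|¬H) = 0.043.
P(E) = 0.977·0.015 + 0.043·0.985 = 0.014655 + 0.042355 = 0.057010.
By Bayes' theorem, P(H|E) = 0.014655 / 0.057010 = 0.257.

P(H | E) ≈ 0.257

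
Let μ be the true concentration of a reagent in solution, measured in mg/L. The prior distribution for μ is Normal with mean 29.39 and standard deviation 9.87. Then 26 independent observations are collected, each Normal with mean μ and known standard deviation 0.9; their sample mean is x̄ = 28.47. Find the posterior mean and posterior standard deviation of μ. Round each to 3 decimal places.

With known σ, the Normal prior is conjugate. Weight on the data is w = (n/σ²)/(n/σ² + 1/τ₀²) = 32.0988/(32.0988+0.0102652) = 0.99968.
Posterior mean = w·x̄ + (1−w)·μ₀ = 0.99968·28.47 + 0.00031970·29.39 = 28.470. Posterior variance = 1/(32.0988+0.0102652) = 0.0311439, so SD = 0.176.

Posterior mean ≈ 28.470; posterior SD ≈ 0.176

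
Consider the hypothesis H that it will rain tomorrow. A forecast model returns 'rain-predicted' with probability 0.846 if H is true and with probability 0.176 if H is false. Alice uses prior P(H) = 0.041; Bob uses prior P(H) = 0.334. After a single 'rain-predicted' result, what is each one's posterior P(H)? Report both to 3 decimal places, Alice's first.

Alice: 0.170; Bob: 0.707

The likelihood ratio for a 'rain-predicted' result is 0.846/0.176 = 4.8068.
Alice: prior odds 0.041/0.959 = 0.042753; posterior odds 0.20551; posterior probability 0.170.
Bob: prior odds 0.334/0.666 = 0.50150; posterior odds 2.4106; posterior probability 0.707.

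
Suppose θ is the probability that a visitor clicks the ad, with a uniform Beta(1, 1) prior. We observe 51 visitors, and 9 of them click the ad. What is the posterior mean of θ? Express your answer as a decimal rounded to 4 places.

The binomial likelihood is conjugate to the Beta prior: with 9 successes and 42 failures, the posterior is Beta(1+9, 1+42) = Beta(10, 43).
Posterior mean = α/(α+β) = 10/53 = 0.1887.

Posterior mean ≈ 0.1887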